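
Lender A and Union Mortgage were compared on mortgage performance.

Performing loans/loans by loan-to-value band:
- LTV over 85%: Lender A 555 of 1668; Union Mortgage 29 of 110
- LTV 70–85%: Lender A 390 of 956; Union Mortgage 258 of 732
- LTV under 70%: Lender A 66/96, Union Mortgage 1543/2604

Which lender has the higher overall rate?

LTV over 85%: Lender A 555/1668 = 33.3%, Union Mortgage 29/110 = 26.4% → Lender A
LTV 70–85%: Lender A 390/956 = 40.8%, Union Mortgage 258/732 = 35.2% → Lender A
LTV under 70%: Lender A 66/96 = 68.8%, Union Mortgage 1543/2604 = 59.3% → Lender A
Overall: Lender A 1011/2720 = 37.2%, Union Mortgage 1830/3446 = 53.1% → Union Mortgage
(Lender A wins every loan-to-value group but Union Mortgage wins overall — Lender A's loans skew toward the low-rate LTV over 85% group.)

Union Mortgage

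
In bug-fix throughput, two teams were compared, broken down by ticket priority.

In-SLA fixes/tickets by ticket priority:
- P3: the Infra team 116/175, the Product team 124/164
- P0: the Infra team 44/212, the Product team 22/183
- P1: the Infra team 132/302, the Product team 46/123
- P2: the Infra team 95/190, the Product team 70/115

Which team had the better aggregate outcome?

P3: the Infra team 116/175 = 66.3%, the Product team 124/164 = 75.6% → the Product team
P0: the Infra team 44/212 = 20.8%, the Product team 22/183 = 12.0% → the Infra team
P1: the Infra team 132/302 = 43.7%, the Product team 46/123 = 37.4% → the Infra team
P2: the Infra team 95/190 = 50.0%, the Product team 70/115 = 60.9% → the Product team
Overall: the Infra team 387/879 = 44.0%, the Product team 262/585 = 44.8% → the Product team
(Neither sweeps every ticket group, but the Product team has the higher pooled rate.)

the Product team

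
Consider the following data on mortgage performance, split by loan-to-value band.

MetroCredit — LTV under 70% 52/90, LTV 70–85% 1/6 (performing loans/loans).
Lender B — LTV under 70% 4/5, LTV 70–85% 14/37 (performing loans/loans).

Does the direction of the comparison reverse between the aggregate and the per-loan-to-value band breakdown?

LTV under 70%: MetroCredit 52/90 = 57.8%, Lender B 4/5 = 80.0% → Lender B
LTV 70–85%: MetroCredit 1/6 = 16.7%, Lender B 14/37 = 37.8% → Lender B
Overall: MetroCredit 53/96 = 55.2%, Lender B 18/42 = 42.9% → MetroCredit
Lender B wins each loan-to-value group but MetroCredit wins overall — the comparison reverses. Lender B's loans skew toward LTV 70–85%, which has a lower base rate.

Yes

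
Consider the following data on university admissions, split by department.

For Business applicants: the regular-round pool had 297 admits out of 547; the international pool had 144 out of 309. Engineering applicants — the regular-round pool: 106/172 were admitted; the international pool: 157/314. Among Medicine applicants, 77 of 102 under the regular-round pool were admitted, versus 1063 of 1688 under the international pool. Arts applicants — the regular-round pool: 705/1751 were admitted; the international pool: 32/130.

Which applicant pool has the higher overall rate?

the international pool

Business: the regular-round pool 297/547 = 54.3%, the international pool 144/309 = 46.6% → the regular-round pool
Engineering: the regular-round pool 106/172 = 61.6%, the international pool 157/314 = 50.0% → the regular-round pool
Medicine: the regular-round pool 77/102 = 75.5%, the international pool 1063/1688 = 63.0% → the regular-round pool
Arts: the regular-round pool 705/1751 = 40.3%, the international pool 32/130 = 24.6% → the regular-round pool
Overall: the regular-round pool 1185/2572 = 46.1%, the international pool 1396/2441 = 57.2% → the international pool
(The regular-round pool wins every department group but the international pool wins overall — the regular-round pool's applicants skew toward the low-rate Arts group.)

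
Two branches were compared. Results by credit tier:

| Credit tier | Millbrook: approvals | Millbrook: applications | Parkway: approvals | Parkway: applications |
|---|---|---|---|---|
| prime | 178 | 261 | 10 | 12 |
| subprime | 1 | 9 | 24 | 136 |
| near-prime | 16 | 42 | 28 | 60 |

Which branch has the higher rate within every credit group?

Parkway

Prime: Millbrook 178/261 = 68.2%, Parkway 10/12 = 83.3% → Parkway
Subprime: Millbrook 1/9 = 11.1%, Parkway 24/136 = 17.6% → Parkway
Near-prime: Millbrook 16/42 = 38.1%, Parkway 28/60 = 46.7% → Parkway
Parkway has the higher rate in all 3 groups.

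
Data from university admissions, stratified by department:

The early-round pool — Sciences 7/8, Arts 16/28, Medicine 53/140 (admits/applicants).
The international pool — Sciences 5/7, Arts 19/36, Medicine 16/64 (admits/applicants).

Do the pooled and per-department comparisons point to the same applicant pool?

Yes

Sciences: the early-round pool 7/8 = 87.5%, the international pool 5/7 = 71.4% → the early-round pool
Arts: the early-round pool 16/28 = 57.1%, the international pool 19/36 = 52.8% → the early-round pool
Medicine: the early-round pool 53/140 = 37.9%, the international pool 16/64 = 25.0% → the early-round pool
Overall: the early-round pool 76/176 = 43.2%, the international pool 40/107 = 37.4% → the early-round pool
The early-round pool wins overall and in every department group — no reversal.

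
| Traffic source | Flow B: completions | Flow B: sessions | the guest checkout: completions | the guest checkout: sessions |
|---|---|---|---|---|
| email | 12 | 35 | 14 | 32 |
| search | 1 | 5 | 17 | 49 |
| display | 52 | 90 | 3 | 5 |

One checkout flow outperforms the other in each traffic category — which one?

Email: Flow B 12/35 = 34.3%, the guest checkout 14/32 = 43.8% → the guest checkout
Search: Flow B 1/5 = 20.0%, the guest checkout 17/49 = 34.7% → the guest checkout
Display: Flow B 52/90 = 57.8%, the guest checkout 3/5 = 60.0% → the guest checkout
The guest checkout has the higher rate in all 3 groups.

the guest checkout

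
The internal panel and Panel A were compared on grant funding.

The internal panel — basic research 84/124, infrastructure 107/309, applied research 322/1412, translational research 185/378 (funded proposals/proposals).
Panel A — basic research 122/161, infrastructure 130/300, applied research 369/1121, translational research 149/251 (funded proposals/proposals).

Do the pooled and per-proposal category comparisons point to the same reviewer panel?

Yes

Basic research: the internal panel 84/124 = 67.7%, Panel A 122/161 = 75.8% → Panel A
Infrastructure: the internal panel 107/309 = 34.6%, Panel A 130/300 = 43.3% → Panel A
Applied research: the internal panel 322/1412 = 22.8%, Panel A 369/1121 = 32.9% → Panel A
Translational research: the internal panel 185/378 = 48.9%, Panel A 149/251 = 59.4% → Panel A
Overall: the internal panel 698/2223 = 31.4%, Panel A 770/1833 = 42.0% → Panel A
Panel A wins overall and in every proposal group — no reversal.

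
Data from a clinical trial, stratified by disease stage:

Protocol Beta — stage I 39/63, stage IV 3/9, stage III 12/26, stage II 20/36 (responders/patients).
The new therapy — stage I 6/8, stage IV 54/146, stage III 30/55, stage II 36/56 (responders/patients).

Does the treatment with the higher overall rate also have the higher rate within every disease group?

No

Stage I: Protocol Beta 39/63 = 61.9%, the new therapy 6/8 = 75.0% → the new therapy
Stage IV: Protocol Beta 3/9 = 33.3%, the new therapy 54/146 = 37.0% → the new therapy
Stage III: Protocol Beta 12/26 = 46.2%, the new therapy 30/55 = 54.5% → the new therapy
Stage II: Protocol Beta 20/36 = 55.6%, the new therapy 36/56 = 64.3% → the new therapy
Overall: Protocol Beta 74/134 = 55.2%, the new therapy 126/265 = 47.5% → Protocol Beta
The new therapy wins each disease group but Protocol Beta wins overall — the comparison reverses. The new therapy's patients skew toward stage IV, which has a lower base rate.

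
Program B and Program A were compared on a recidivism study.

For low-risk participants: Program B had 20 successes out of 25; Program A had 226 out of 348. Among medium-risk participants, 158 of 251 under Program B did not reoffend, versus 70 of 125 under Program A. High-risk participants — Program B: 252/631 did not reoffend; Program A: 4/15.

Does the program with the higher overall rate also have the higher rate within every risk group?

No

Low-risk: Program B 20/25 = 80.0%, Program A 226/348 = 64.9% → Program B
Medium-risk: Program B 158/251 = 62.9%, Program A 70/125 = 56.0% → Program B
High-risk: Program B 252/631 = 39.9%, Program A 4/15 = 26.7% → Program B
Overall: Program B 430/907 = 47.4%, Program A 300/488 = 61.5% → Program A
Program B wins each risk group but Program A wins overall — the comparison reverses. Program B's participants skew toward high-risk, which has a lower base rate.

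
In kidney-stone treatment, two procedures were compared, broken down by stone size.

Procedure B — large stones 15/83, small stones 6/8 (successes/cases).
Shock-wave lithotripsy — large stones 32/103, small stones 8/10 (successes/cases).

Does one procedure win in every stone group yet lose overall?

Large stones: Procedure B 15/83 = 18.1%, shock-wave lithotripsy 32/103 = 31.1% → shock-wave lithotripsy
Small stones: Procedure B 6/8 = 75.0%, shock-wave lithotripsy 8/10 = 80.0% → shock-wave lithotripsy
Overall: Procedure B 21/91 = 23.1%, shock-wave lithotripsy 40/113 = 35.4% → shock-wave lithotripsy
Shock-wave lithotripsy wins overall and in every stone group — no reversal.

No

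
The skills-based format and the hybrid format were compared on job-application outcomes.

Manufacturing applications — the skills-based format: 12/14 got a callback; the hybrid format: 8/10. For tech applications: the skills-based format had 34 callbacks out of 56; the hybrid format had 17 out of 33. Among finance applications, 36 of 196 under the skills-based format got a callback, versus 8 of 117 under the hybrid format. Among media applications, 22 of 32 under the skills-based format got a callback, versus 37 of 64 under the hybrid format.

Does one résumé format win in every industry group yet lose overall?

Manufacturing: the skills-based format 12/14 = 85.7%, the hybrid format 8/10 = 80.0% → the skills-based format
Tech: the skills-based format 34/56 = 60.7%, the hybrid format 17/33 = 51.5% → the skills-based format
Finance: the skills-based format 36/196 = 18.4%, the hybrid format 8/117 = 6.8% → the skills-based format
Media: the skills-based format 22/32 = 68.8%, the hybrid format 37/64 = 57.8% → the skills-based format
Overall: the skills-based format 104/298 = 34.9%, the hybrid format 70/224 = 31.2% → the skills-based format
The skills-based format wins overall and in every industry group — no reversal.

No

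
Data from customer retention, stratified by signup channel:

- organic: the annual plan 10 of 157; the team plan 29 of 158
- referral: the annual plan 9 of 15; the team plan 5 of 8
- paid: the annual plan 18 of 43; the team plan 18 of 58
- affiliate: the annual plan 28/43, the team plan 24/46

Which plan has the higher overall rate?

Organic: the annual plan 10/157 = 6.4%, the team plan 29/158 = 18.4% → the team plan
Referral: the annual plan 9/15 = 60.0%, the team plan 5/8 = 62.5% → the team plan
Paid: the annual plan 18/43 = 41.9%, the team plan 18/58 = 31.0% → the annual plan
Affiliate: the annual plan 28/43 = 65.1%, the team plan 24/46 = 52.2% → the annual plan
Overall: the annual plan 65/258 = 25.2%, the team plan 76/270 = 28.1% → the team plan
(Neither sweeps every signup group, but the team plan has the higher pooled rate.)

the team plan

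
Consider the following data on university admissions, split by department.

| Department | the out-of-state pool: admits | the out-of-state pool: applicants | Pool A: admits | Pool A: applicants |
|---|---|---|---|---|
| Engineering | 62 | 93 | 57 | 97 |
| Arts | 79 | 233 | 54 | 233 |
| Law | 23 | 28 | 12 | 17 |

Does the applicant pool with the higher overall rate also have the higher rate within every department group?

Engineering: the out-of-state pool 62/93 = 66.7%, Pool A 57/97 = 58.8% → the out-of-state pool
Arts: the out-of-state pool 79/233 = 33.9%, Pool A 54/233 = 23.2% → the out-of-state pool
Law: the out-of-state pool 23/28 = 82.1%, Pool A 12/17 = 70.6% → the out-of-state pool
Overall: the out-of-state pool 164/354 = 46.3%, Pool A 123/347 = 35.4% → the out-of-state pool
The out-of-state pool wins overall and in every department group — no reversal.

Yes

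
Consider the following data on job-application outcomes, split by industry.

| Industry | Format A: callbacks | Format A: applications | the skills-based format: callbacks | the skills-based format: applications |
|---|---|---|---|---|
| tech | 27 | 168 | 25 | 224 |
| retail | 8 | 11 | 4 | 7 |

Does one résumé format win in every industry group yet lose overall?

No

Tech: Format A 27/168 = 16.1%, the skills-based format 25/224 = 11.2% → Format A
Retail: Format A 8/11 = 72.7%, the skills-based format 4/7 = 57.1% → Format A
Overall: Format A 35/179 = 19.6%, the skills-based format 29/231 = 12.6% → Format A
Format A wins overall and in every industry group — no reversal.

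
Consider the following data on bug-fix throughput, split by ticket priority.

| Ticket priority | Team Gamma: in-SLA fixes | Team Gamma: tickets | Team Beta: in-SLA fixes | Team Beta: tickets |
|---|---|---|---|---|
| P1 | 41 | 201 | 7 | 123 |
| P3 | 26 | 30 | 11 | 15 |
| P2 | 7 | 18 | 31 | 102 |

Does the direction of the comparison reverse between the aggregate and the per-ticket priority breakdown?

P1: Team Gamma 41/201 = 20.4%, Team Beta 7/123 = 5.7% → Team Gamma
P3: Team Gamma 26/30 = 86.7%, Team Beta 11/15 = 73.3% → Team Gamma
P2: Team Gamma 7/18 = 38.9%, Team Beta 31/102 = 30.4% → Team Gamma
Overall: Team Gamma 74/249 = 29.7%, Team Beta 49/240 = 20.4% → Team Gamma
Team Gamma wins overall and in every ticket group — no reversal.

No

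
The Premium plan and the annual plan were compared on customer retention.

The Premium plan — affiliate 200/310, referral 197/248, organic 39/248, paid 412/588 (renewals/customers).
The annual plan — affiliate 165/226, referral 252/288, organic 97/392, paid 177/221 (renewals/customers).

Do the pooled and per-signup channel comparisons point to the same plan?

Yes

Affiliate: the Premium plan 200/310 = 64.5%, the annual plan 165/226 = 73.0% → the annual plan
Referral: the Premium plan 197/248 = 79.4%, the annual plan 252/288 = 87.5% → the annual plan
Organic: the Premium plan 39/248 = 15.7%, the annual plan 97/392 = 24.7% → the annual plan
Paid: the Premium plan 412/588 = 70.1%, the annual plan 177/221 = 80.1% → the annual plan
Overall: the Premium plan 848/1394 = 60.8%, the annual plan 691/1127 = 61.3% → the annual plan
The annual plan wins overall and in every signup group — no reversal.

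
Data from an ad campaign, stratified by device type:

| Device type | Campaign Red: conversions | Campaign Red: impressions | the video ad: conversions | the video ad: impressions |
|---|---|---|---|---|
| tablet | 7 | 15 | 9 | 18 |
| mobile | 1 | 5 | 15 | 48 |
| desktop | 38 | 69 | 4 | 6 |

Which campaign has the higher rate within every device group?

Tablet: Campaign Red 7/15 = 46.7%, the video ad 9/18 = 50.0% → the video ad
Mobile: Campaign Red 1/5 = 20.0%, the video ad 15/48 = 31.2% → the video ad
Desktop: Campaign Red 38/69 = 55.1%, the video ad 4/6 = 66.7% → the video ad
The video ad has the higher rate in all 3 groups.

the video ad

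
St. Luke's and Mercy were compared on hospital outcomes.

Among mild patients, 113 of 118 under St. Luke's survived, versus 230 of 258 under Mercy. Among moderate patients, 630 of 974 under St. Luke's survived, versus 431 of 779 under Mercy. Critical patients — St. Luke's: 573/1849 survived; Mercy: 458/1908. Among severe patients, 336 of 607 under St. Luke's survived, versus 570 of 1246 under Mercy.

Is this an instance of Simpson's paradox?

No

Mild: St. Luke's 113/118 = 95.8%, Mercy 230/258 = 89.1% → St. Luke's
Moderate: St. Luke's 630/974 = 64.7%, Mercy 431/779 = 55.3% → St. Luke's
Critical: St. Luke's 573/1849 = 31.0%, Mercy 458/1908 = 24.0% → St. Luke's
Severe: St. Luke's 336/607 = 55.4%, Mercy 570/1246 = 45.7% → St. Luke's
Overall: St. Luke's 1652/3548 = 46.6%, Mercy 1689/4191 = 40.3% → St. Luke's
St. Luke's wins overall and in every case group — no reversal.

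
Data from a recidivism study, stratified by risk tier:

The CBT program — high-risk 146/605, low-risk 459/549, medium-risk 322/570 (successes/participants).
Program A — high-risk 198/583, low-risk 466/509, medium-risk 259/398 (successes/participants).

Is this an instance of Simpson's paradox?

High-risk: the CBT program 146/605 = 24.1%, Program A 198/583 = 34.0% → Program A
Low-risk: the CBT program 459/549 = 83.6%, Program A 466/509 = 91.6% → Program A
Medium-risk: the CBT program 322/570 = 56.5%, Program A 259/398 = 65.1% → Program A
Overall: the CBT program 927/1724 = 53.8%, Program A 923/1490 = 61.9% → Program A
Program A wins overall and in every risk group — no reversal.

No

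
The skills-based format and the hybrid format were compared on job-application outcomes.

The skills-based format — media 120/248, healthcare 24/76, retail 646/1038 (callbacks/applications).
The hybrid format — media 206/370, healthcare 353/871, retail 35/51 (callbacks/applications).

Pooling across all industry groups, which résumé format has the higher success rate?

the skills-based format

Media: the skills-based format 120/248 = 48.4%, the hybrid format 206/370 = 55.7% → the hybrid format
Healthcare: the skills-based format 24/76 = 31.6%, the hybrid format 353/871 = 40.5% → the hybrid format
Retail: the skills-based format 646/1038 = 62.2%, the hybrid format 35/51 = 68.6% → the hybrid format
Overall: the skills-based format 790/1362 = 58.0%, the hybrid format 594/1292 = 46.0% → the skills-based format
(The hybrid format wins every industry group but the skills-based format wins overall — the hybrid format's applications skew toward the low-rate healthcare group.)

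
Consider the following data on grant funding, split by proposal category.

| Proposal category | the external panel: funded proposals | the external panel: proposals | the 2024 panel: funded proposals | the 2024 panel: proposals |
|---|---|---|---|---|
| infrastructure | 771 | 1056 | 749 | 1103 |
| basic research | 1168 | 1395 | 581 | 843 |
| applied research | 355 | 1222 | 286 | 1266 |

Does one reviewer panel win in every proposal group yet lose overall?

Infrastructure: the external panel 771/1056 = 73.0%, the 2024 panel 749/1103 = 67.9% → the external panel
Basic research: the external panel 1168/1395 = 83.7%, the 2024 panel 581/843 = 68.9% → the external panel
Applied research: the external panel 355/1222 = 29.1%, the 2024 panel 286/1266 = 22.6% → the external panel
Overall: the external panel 2294/3673 = 62.5%, the 2024 panel 1616/3212 = 50.3% → the external panel
The external panel wins overall and in every proposal group — no reversal.

No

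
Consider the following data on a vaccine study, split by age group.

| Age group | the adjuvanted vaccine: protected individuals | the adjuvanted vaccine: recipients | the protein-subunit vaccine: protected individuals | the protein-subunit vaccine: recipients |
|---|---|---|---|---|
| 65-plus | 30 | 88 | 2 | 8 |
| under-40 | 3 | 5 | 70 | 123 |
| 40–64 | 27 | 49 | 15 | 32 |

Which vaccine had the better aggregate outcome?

the protein-subunit vaccine

65-plus: the adjuvanted vaccine 30/88 = 34.1%, the protein-subunit vaccine 2/8 = 25.0% → the adjuvanted vaccine
Under-40: the adjuvanted vaccine 3/5 = 60.0%, the protein-subunit vaccine 70/123 = 56.9% → the adjuvanted vaccine
40–64: the adjuvanted vaccine 27/49 = 55.1%, the protein-subunit vaccine 15/32 = 46.9% → the adjuvanted vaccine
Overall: the adjuvanted vaccine 60/142 = 42.3%, the protein-subunit vaccine 87/163 = 53.4% → the protein-subunit vaccine
(The adjuvanted vaccine wins every age group but the protein-subunit vaccine wins overall — the adjuvanted vaccine's recipients skew toward the low-rate 65-plus group.)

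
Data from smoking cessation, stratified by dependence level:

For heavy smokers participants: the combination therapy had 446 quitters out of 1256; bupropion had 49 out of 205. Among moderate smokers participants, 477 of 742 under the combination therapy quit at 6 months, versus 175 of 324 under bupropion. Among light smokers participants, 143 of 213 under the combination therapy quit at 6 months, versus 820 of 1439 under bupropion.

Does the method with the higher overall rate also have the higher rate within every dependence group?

No

Heavy smokers: the combination therapy 446/1256 = 35.5%, bupropion 49/205 = 23.9% → the combination therapy
Moderate smokers: the combination therapy 477/742 = 64.3%, bupropion 175/324 = 54.0% → the combination therapy
Light smokers: the combination therapy 143/213 = 67.1%, bupropion 820/1439 = 57.0% → the combination therapy
Overall: the combination therapy 1066/2211 = 48.2%, bupropion 1044/1968 = 53.0% → bupropion
The combination therapy wins each dependence group but bupropion wins overall — the comparison reverses. The combination therapy's participants skew toward heavy smokers, which has a lower base rate.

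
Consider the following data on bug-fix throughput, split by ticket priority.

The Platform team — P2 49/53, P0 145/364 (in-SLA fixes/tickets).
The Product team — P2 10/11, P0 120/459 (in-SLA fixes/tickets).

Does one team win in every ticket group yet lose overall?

No

P2: the Platform team 49/53 = 92.5%, the Product team 10/11 = 90.9% → the Platform team
P0: the Platform team 145/364 = 39.8%, the Product team 120/459 = 26.1% → the Platform team
Overall: the Platform team 194/417 = 46.5%, the Product team 130/470 = 27.7% → the Platform team
The Platform team wins overall and in every ticket group — no reversal.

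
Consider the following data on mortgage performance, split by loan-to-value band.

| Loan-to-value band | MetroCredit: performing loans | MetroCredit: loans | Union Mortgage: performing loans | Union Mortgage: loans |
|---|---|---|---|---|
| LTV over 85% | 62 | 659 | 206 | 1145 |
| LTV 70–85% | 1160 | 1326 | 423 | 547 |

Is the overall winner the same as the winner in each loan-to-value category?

No

LTV over 85%: MetroCredit 62/659 = 9.4%, Union Mortgage 206/1145 = 18.0% → Union Mortgage
LTV 70–85%: MetroCredit 1160/1326 = 87.5%, Union Mortgage 423/547 = 77.3% → MetroCredit
Overall: MetroCredit 1222/1985 = 61.6%, Union Mortgage 629/1692 = 37.2% → MetroCredit
Neither sweeps: MetroCredit wins 1 of 2 groups, Union Mortgage wins 1. MetroCredit wins overall but not every group — no Simpson reversal.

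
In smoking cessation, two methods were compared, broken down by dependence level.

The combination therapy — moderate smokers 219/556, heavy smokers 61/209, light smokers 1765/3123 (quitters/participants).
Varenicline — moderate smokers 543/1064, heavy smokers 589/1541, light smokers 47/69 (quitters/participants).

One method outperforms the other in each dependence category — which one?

Moderate smokers: the combination therapy 219/556 = 39.4%, varenicline 543/1064 = 51.0% → varenicline
Heavy smokers: the combination therapy 61/209 = 29.2%, varenicline 589/1541 = 38.2% → varenicline
Light smokers: the combination therapy 1765/3123 = 56.5%, varenicline 47/69 = 68.1% → varenicline
Varenicline has the higher rate in all 3 groups.

varenicline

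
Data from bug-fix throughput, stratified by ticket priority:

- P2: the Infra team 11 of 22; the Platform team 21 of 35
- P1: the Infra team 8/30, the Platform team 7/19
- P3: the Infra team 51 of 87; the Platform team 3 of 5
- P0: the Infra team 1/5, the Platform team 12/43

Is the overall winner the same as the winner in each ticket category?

P2: the Infra team 11/22 = 50.0%, the Platform team 21/35 = 60.0% → the Platform team
P1: the Infra team 8/30 = 26.7%, the Platform team 7/19 = 36.8% → the Platform team
P3: the Infra team 51/87 = 58.6%, the Platform team 3/5 = 60.0% → the Platform team
P0: the Infra team 1/5 = 20.0%, the Platform team 12/43 = 27.9% → the Platform team
Overall: the Infra team 71/144 = 49.3%, the Platform team 43/102 = 42.2% → the Infra team
The Platform team wins each ticket group but the Infra team wins overall — the comparison reverses. The Platform team's tickets skew toward P0, which has a lower base rate.

No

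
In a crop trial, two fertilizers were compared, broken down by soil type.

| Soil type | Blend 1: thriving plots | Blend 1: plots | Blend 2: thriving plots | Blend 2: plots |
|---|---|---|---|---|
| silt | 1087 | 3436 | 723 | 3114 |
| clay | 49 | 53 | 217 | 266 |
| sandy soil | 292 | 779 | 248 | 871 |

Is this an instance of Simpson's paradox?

No

Silt: Blend 1 1087/3436 = 31.6%, Blend 2 723/3114 = 23.2% → Blend 1
Clay: Blend 1 49/53 = 92.5%, Blend 2 217/266 = 81.6% → Blend 1
Sandy soil: Blend 1 292/779 = 37.5%, Blend 2 248/871 = 28.5% → Blend 1
Overall: Blend 1 1428/4268 = 33.5%, Blend 2 1188/4251 = 27.9% → Blend 1
Blend 1 wins overall and in every soil group — no reversal.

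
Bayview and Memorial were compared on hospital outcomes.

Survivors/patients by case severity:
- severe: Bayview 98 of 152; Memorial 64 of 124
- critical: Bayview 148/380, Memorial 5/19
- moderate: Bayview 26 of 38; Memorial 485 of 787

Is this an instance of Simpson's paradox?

Yes

Severe: Bayview 98/152 = 64.5%, Memorial 64/124 = 51.6% → Bayview
Critical: Bayview 148/380 = 38.9%, Memorial 5/19 = 26.3% → Bayview
Moderate: Bayview 26/38 = 68.4%, Memorial 485/787 = 61.6% → Bayview
Overall: Bayview 272/570 = 47.7%, Memorial 554/930 = 59.6% → Memorial
Bayview wins each case group but Memorial wins overall — the comparison reverses. Bayview's patients skew toward critical, which has a lower base rate.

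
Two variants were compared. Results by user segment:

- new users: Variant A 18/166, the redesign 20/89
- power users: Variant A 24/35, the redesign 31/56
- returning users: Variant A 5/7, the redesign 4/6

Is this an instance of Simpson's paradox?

No

New users: Variant A 18/166 = 10.8%, the redesign 20/89 = 22.5% → the redesign
Power users: Variant A 24/35 = 68.6%, the redesign 31/56 = 55.4% → Variant A
Returning users: Variant A 5/7 = 71.4%, the redesign 4/6 = 66.7% → Variant A
Overall: Variant A 47/208 = 22.6%, the redesign 55/151 = 36.4% → the redesign
Neither sweeps: Variant A wins 2 of 3 groups, the redesign wins 1. The redesign wins overall but not every group — no Simpson reversal.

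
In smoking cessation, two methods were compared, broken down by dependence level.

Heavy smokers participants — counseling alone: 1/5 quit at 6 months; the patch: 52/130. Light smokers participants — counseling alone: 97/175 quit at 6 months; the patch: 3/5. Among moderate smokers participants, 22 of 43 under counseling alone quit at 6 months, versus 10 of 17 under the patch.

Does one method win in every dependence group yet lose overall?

Heavy smokers: counseling alone 1/5 = 20.0%, the patch 52/130 = 40.0% → the patch
Light smokers: counseling alone 97/175 = 55.4%, the patch 3/5 = 60.0% → the patch
Moderate smokers: counseling alone 22/43 = 51.2%, the patch 10/17 = 58.8% → the patch
Overall: counseling alone 120/223 = 53.8%, the patch 65/152 = 42.8% → counseling alone
The patch wins each dependence group but counseling alone wins overall — the comparison reverses. The patch's participants skew toward heavy smokers, which has a lower base rate.

Yes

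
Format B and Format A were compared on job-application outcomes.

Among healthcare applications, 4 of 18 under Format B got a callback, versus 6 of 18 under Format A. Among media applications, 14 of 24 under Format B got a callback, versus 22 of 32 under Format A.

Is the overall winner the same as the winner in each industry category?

Healthcare: Format B 4/18 = 22.2%, Format A 6/18 = 33.3% → Format A
Media: Format B 14/24 = 58.3%, Format A 22/32 = 68.8% → Format A
Overall: Format B 18/42 = 42.9%, Format A 28/50 = 56.0% → Format A
Format A wins overall and in every industry group — no reversal.

Yes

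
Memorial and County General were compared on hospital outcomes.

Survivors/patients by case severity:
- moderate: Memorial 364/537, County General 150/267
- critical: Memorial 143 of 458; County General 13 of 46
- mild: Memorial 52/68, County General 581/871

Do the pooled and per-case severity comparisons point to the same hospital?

No

Moderate: Memorial 364/537 = 67.8%, County General 150/267 = 56.2% → Memorial
Critical: Memorial 143/458 = 31.2%, County General 13/46 = 28.3% → Memorial
Mild: Memorial 52/68 = 76.5%, County General 581/871 = 66.7% → Memorial
Overall: Memorial 559/1063 = 52.6%, County General 744/1184 = 62.8% → County General
Memorial wins each case group but County General wins overall — the comparison reverses. Memorial's patients skew toward critical, which has a lower base rate.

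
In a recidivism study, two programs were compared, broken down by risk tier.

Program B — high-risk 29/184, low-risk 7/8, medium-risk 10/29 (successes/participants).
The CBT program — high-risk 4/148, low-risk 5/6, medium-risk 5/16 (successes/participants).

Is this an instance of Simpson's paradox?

High-risk: Program B 29/184 = 15.8%, the CBT program 4/148 = 2.7% → Program B
Low-risk: Program B 7/8 = 87.5%, the CBT program 5/6 = 83.3% → Program B
Medium-risk: Program B 10/29 = 34.5%, the CBT program 5/16 = 31.2% → Program B
Overall: Program B 46/221 = 20.8%, the CBT program 14/170 = 8.2% → Program B
Program B wins overall and in every risk group — no reversal.

No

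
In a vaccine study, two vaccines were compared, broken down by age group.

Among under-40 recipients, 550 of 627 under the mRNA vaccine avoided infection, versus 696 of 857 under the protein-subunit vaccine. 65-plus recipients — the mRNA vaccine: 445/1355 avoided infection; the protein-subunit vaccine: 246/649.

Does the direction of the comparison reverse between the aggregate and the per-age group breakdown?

No

Under-40: the mRNA vaccine 550/627 = 87.7%, the protein-subunit vaccine 696/857 = 81.2% → the mRNA vaccine
65-plus: the mRNA vaccine 445/1355 = 32.8%, the protein-subunit vaccine 246/649 = 37.9% → the protein-subunit vaccine
Overall: the mRNA vaccine 995/1982 = 50.2%, the protein-subunit vaccine 942/1506 = 62.5% → the protein-subunit vaccine
Neither sweeps: the mRNA vaccine wins 1 of 2 groups, the protein-subunit vaccine wins 1. The protein-subunit vaccine wins overall but not every group — no Simpson reversal.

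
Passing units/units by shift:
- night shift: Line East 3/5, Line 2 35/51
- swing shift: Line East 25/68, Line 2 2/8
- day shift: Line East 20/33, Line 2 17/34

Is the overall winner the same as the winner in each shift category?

No

Night shift: Line East 3/5 = 60.0%, Line 2 35/51 = 68.6% → Line 2
Swing shift: Line East 25/68 = 36.8%, Line 2 2/8 = 25.0% → Line East
Day shift: Line East 20/33 = 60.6%, Line 2 17/34 = 50.0% → Line East
Overall: Line East 48/106 = 45.3%, Line 2 54/93 = 58.1% → Line 2
Neither sweeps: Line East wins 2 of 3 groups, Line 2 wins 1. Line 2 wins overall but not every group — no Simpson reversal.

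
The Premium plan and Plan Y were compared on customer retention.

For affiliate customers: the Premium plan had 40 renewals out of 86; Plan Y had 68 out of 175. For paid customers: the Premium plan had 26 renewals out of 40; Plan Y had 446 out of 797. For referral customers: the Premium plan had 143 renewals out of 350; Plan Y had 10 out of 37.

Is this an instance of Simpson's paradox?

Affiliate: the Premium plan 40/86 = 46.5%, Plan Y 68/175 = 38.9% → the Premium plan
Paid: the Premium plan 26/40 = 65.0%, Plan Y 446/797 = 56.0% → the Premium plan
Referral: the Premium plan 143/350 = 40.9%, Plan Y 10/37 = 27.0% → the Premium plan
Overall: the Premium plan 209/476 = 43.9%, Plan Y 524/1009 = 51.9% → Plan Y
The Premium plan wins each signup group but Plan Y wins overall — the comparison reverses. The Premium plan's customers skew toward referral, which has a lower base rate.

Yes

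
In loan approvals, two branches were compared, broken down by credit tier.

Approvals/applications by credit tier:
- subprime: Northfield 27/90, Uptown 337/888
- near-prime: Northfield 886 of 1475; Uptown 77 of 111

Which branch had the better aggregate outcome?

Subprime: Northfield 27/90 = 30.0%, Uptown 337/888 = 38.0% → Uptown
Near-prime: Northfield 886/1475 = 60.1%, Uptown 77/111 = 69.4% → Uptown
Overall: Northfield 913/1565 = 58.3%, Uptown 414/999 = 41.4% → Northfield
(Uptown wins every credit group but Northfield wins overall — Uptown's applications skew toward the low-rate subprime group.)

Northfield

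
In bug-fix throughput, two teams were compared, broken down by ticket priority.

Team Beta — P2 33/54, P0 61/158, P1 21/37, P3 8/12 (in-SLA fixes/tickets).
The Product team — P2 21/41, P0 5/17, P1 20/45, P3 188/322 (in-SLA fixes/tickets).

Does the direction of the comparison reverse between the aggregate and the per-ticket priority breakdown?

P2: Team Beta 33/54 = 61.1%, the Product team 21/41 = 51.2% → Team Beta
P0: Team Beta 61/158 = 38.6%, the Product team 5/17 = 29.4% → Team Beta
P1: Team Beta 21/37 = 56.8%, the Product team 20/45 = 44.4% → Team Beta
P3: Team Beta 8/12 = 66.7%, the Product team 188/322 = 58.4% → Team Beta
Overall: Team Beta 123/261 = 47.1%, the Product team 234/425 = 55.1% → the Product team
Team Beta wins each ticket group but the Product team wins overall — the comparison reverses. Team Beta's tickets skew toward P0, which has a lower base rate.

Yes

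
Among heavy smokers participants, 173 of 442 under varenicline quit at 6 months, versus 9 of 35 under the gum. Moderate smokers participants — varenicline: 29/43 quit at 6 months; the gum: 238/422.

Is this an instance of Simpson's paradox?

Yes

Heavy smokers: varenicline 173/442 = 39.1%, the gum 9/35 = 25.7% → varenicline
Moderate smokers: varenicline 29/43 = 67.4%, the gum 238/422 = 56.4% → varenicline
Overall: varenicline 202/485 = 41.6%, the gum 247/457 = 54.0% → the gum
Varenicline wins each dependence group but the gum wins overall — the comparison reverses. Varenicline's participants skew toward heavy smokers, which has a lower base rate.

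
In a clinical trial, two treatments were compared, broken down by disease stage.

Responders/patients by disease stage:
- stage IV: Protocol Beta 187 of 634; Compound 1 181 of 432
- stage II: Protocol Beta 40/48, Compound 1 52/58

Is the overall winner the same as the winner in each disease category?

Yes

Stage IV: Protocol Beta 187/634 = 29.5%, Compound 1 181/432 = 41.9% → Compound 1
Stage II: Protocol Beta 40/48 = 83.3%, Compound 1 52/58 = 89.7% → Compound 1
Overall: Protocol Beta 227/682 = 33.3%, Compound 1 233/490 = 47.6% → Compound 1
Compound 1 wins overall and in every disease group — no reversal.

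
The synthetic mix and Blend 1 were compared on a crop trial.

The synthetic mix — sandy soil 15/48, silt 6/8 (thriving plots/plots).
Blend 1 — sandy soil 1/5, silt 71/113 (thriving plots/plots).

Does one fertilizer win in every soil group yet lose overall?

Yes

Sandy soil: the synthetic mix 15/48 = 31.2%, Blend 1 1/5 = 20.0% → the synthetic mix
Silt: the synthetic mix 6/8 = 75.0%, Blend 1 71/113 = 62.8% → the synthetic mix
Overall: the synthetic mix 21/56 = 37.5%, Blend 1 72/118 = 61.0% → Blend 1
The synthetic mix wins each soil group but Blend 1 wins overall — the comparison reverses. The synthetic mix's plots skew toward sandy soil, which has a lower base rate.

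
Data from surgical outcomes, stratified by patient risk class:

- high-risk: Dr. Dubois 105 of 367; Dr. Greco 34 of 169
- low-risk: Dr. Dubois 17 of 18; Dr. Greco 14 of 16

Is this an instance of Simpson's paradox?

No

High-risk: Dr. Dubois 105/367 = 28.6%, Dr. Greco 34/169 = 20.1% → Dr. Dubois
Low-risk: Dr. Dubois 17/18 = 94.4%, Dr. Greco 14/16 = 87.5% → Dr. Dubois
Overall: Dr. Dubois 122/385 = 31.7%, Dr. Greco 48/185 = 25.9% → Dr. Dubois
Dr. Dubois wins overall and in every patient risk group — no reversal.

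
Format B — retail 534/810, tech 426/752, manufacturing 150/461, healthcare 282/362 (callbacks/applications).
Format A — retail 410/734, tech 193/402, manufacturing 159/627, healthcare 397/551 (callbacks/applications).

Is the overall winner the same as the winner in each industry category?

Retail: Format B 534/810 = 65.9%, Format A 410/734 = 55.9% → Format B
Tech: Format B 426/752 = 56.6%, Format A 193/402 = 48.0% → Format B
Manufacturing: Format B 150/461 = 32.5%, Format A 159/627 = 25.4% → Format B
Healthcare: Format B 282/362 = 77.9%, Format A 397/551 = 72.1% → Format B
Overall: Format B 1392/2385 = 58.4%, Format A 1159/2314 = 50.1% → Format B
Format B wins overall and in every industry group — no reversal.

Yes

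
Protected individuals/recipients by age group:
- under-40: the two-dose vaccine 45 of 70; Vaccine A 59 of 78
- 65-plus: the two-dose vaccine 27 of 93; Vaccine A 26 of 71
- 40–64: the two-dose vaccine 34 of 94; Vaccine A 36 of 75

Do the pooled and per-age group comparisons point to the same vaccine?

Yes

Under-40: the two-dose vaccine 45/70 = 64.3%, Vaccine A 59/78 = 75.6% → Vaccine A
65-plus: the two-dose vaccine 27/93 = 29.0%, Vaccine A 26/71 = 36.6% → Vaccine A
40–64: the two-dose vaccine 34/94 = 36.2%, Vaccine A 36/75 = 48.0% → Vaccine A
Overall: the two-dose vaccine 106/257 = 41.2%, Vaccine A 121/224 = 54.0% → Vaccine A
Vaccine A wins overall and in every age group — no reversal.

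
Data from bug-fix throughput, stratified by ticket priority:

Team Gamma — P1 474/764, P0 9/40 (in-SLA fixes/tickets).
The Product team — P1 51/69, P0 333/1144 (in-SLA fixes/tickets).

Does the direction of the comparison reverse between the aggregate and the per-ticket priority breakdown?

Yes

P1: Team Gamma 474/764 = 62.0%, the Product team 51/69 = 73.9% → the Product team
P0: Team Gamma 9/40 = 22.5%, the Product team 333/1144 = 29.1% → the Product team
Overall: Team Gamma 483/804 = 60.1%, the Product team 384/1213 = 31.7% → Team Gamma
The Product team wins each ticket group but Team Gamma wins overall — the comparison reverses. The Product team's tickets skew toward P0, which has a lower base rate.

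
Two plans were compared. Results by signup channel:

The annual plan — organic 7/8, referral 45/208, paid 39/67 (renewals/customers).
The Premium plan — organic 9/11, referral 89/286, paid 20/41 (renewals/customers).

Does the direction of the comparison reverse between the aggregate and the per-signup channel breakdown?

Organic: the annual plan 7/8 = 87.5%, the Premium plan 9/11 = 81.8% → the annual plan
Referral: the annual plan 45/208 = 21.6%, the Premium plan 89/286 = 31.1% → the Premium plan
Paid: the annual plan 39/67 = 58.2%, the Premium plan 20/41 = 48.8% → the annual plan
Overall: the annual plan 91/283 = 32.2%, the Premium plan 118/338 = 34.9% → the Premium plan
Neither sweeps: the annual plan wins 2 of 3 groups, the Premium plan wins 1. The Premium plan wins overall but not every group — no Simpson reversal.

No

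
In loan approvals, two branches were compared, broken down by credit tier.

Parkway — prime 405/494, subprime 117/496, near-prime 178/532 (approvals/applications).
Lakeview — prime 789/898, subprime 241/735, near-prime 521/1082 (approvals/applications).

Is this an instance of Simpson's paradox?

No

Prime: Parkway 405/494 = 82.0%, Lakeview 789/898 = 87.9% → Lakeview
Subprime: Parkway 117/496 = 23.6%, Lakeview 241/735 = 32.8% → Lakeview
Near-prime: Parkway 178/532 = 33.5%, Lakeview 521/1082 = 48.2% → Lakeview
Overall: Parkway 700/1522 = 46.0%, Lakeview 1551/2715 = 57.1% → Lakeview
Lakeview wins overall and in every credit group — no reversal.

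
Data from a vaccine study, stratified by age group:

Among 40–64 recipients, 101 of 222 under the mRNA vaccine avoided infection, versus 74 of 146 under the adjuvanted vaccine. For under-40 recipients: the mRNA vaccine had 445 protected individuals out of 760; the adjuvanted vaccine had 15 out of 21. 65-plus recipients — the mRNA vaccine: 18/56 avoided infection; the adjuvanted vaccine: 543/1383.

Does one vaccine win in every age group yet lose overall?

40–64: the mRNA vaccine 101/222 = 45.5%, the adjuvanted vaccine 74/146 = 50.7% → the adjuvanted vaccine
Under-40: the mRNA vaccine 445/760 = 58.6%, the adjuvanted vaccine 15/21 = 71.4% → the adjuvanted vaccine
65-plus: the mRNA vaccine 18/56 = 32.1%, the adjuvanted vaccine 543/1383 = 39.3% → the adjuvanted vaccine
Overall: the mRNA vaccine 564/1038 = 54.3%, the adjuvanted vaccine 632/1550 = 40.8% → the mRNA vaccine
The adjuvanted vaccine wins each age group but the mRNA vaccine wins overall — the comparison reverses. The adjuvanted vaccine's recipients skew toward 65-plus, which has a lower base rate.

Yes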